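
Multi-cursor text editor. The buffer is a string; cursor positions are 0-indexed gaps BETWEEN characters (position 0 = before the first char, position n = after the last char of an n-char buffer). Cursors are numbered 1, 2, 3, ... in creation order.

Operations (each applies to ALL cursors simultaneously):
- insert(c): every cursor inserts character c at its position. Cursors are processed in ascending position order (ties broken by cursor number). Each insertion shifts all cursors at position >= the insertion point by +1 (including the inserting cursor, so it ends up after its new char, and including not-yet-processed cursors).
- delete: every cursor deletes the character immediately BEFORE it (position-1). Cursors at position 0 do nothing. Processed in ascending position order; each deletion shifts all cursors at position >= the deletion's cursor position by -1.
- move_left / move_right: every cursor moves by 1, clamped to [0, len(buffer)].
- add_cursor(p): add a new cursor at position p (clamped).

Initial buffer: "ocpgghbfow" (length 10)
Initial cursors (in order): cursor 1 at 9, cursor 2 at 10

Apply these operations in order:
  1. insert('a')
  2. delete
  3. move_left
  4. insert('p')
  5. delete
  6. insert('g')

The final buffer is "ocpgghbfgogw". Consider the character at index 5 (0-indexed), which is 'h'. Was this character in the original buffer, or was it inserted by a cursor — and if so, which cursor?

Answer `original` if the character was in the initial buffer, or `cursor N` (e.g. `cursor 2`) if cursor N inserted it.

After op 1 (insert('a')): buffer="ocpgghbfoawa" (len 12), cursors c1@10 c2@12, authorship .........1.2
After op 2 (delete): buffer="ocpgghbfow" (len 10), cursors c1@9 c2@10, authorship ..........
After op 3 (move_left): buffer="ocpgghbfow" (len 10), cursors c1@8 c2@9, authorship ..........
After op 4 (insert('p')): buffer="ocpgghbfpopw" (len 12), cursors c1@9 c2@11, authorship ........1.2.
After op 5 (delete): buffer="ocpgghbfow" (len 10), cursors c1@8 c2@9, authorship ..........
After op 6 (insert('g')): buffer="ocpgghbfgogw" (len 12), cursors c1@9 c2@11, authorship ........1.2.
Authorship (.=original, N=cursor N): . . . . . . . . 1 . 2 .
Index 5: author = original

Answer: original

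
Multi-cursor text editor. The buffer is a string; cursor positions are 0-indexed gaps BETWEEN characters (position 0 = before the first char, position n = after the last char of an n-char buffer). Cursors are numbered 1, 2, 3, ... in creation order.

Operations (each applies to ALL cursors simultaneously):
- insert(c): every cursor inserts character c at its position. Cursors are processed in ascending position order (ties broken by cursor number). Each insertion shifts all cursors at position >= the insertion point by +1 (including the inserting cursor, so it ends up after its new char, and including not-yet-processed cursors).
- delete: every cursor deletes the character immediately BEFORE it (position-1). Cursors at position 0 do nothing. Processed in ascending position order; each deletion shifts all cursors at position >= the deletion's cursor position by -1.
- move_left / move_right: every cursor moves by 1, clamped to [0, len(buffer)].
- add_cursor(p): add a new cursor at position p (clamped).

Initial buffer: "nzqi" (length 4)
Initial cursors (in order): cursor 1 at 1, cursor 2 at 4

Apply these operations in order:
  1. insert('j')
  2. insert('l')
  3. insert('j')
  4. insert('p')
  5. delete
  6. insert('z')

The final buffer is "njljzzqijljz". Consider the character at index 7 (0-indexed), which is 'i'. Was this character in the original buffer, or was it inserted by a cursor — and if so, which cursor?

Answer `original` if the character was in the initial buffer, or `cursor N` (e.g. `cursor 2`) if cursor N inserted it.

Answer: original

Derivation:
After op 1 (insert('j')): buffer="njzqij" (len 6), cursors c1@2 c2@6, authorship .1...2
After op 2 (insert('l')): buffer="njlzqijl" (len 8), cursors c1@3 c2@8, authorship .11...22
After op 3 (insert('j')): buffer="njljzqijlj" (len 10), cursors c1@4 c2@10, authorship .111...222
After op 4 (insert('p')): buffer="njljpzqijljp" (len 12), cursors c1@5 c2@12, authorship .1111...2222
After op 5 (delete): buffer="njljzqijlj" (len 10), cursors c1@4 c2@10, authorship .111...222
After op 6 (insert('z')): buffer="njljzzqijljz" (len 12), cursors c1@5 c2@12, authorship .1111...2222
Authorship (.=original, N=cursor N): . 1 1 1 1 . . . 2 2 2 2
Index 7: author = original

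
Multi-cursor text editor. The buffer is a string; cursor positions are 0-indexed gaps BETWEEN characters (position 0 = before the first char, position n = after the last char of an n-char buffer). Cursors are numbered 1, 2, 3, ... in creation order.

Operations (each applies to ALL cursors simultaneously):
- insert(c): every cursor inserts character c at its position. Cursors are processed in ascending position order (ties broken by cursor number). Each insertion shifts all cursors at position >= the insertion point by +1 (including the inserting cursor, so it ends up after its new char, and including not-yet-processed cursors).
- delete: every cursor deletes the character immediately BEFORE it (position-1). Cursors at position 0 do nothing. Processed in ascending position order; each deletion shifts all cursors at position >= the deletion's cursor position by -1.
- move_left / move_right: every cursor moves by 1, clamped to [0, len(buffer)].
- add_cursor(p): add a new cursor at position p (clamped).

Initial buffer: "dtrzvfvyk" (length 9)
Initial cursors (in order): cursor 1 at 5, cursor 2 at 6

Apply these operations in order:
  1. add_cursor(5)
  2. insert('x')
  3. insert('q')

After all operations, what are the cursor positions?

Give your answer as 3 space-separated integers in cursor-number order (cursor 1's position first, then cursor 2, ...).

Answer: 9 12 9

Derivation:
After op 1 (add_cursor(5)): buffer="dtrzvfvyk" (len 9), cursors c1@5 c3@5 c2@6, authorship .........
After op 2 (insert('x')): buffer="dtrzvxxfxvyk" (len 12), cursors c1@7 c3@7 c2@9, authorship .....13.2...
After op 3 (insert('q')): buffer="dtrzvxxqqfxqvyk" (len 15), cursors c1@9 c3@9 c2@12, authorship .....1313.22...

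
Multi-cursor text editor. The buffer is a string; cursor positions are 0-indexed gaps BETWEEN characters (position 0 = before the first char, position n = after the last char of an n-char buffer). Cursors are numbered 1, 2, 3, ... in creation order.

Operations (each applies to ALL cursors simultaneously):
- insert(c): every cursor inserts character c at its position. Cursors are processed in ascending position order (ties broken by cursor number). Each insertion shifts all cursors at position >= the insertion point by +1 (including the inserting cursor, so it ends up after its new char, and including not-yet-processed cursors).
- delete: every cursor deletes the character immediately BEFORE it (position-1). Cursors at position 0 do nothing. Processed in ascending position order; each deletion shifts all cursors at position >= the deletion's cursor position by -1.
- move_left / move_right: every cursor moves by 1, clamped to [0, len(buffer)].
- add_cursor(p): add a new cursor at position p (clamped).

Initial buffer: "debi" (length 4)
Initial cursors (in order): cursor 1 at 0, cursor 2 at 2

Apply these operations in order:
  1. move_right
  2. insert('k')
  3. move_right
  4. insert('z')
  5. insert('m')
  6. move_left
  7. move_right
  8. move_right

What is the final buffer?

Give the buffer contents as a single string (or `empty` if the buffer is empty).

After op 1 (move_right): buffer="debi" (len 4), cursors c1@1 c2@3, authorship ....
After op 2 (insert('k')): buffer="dkebki" (len 6), cursors c1@2 c2@5, authorship .1..2.
After op 3 (move_right): buffer="dkebki" (len 6), cursors c1@3 c2@6, authorship .1..2.
After op 4 (insert('z')): buffer="dkezbkiz" (len 8), cursors c1@4 c2@8, authorship .1.1.2.2
After op 5 (insert('m')): buffer="dkezmbkizm" (len 10), cursors c1@5 c2@10, authorship .1.11.2.22
After op 6 (move_left): buffer="dkezmbkizm" (len 10), cursors c1@4 c2@9, authorship .1.11.2.22
After op 7 (move_right): buffer="dkezmbkizm" (len 10), cursors c1@5 c2@10, authorship .1.11.2.22
After op 8 (move_right): buffer="dkezmbkizm" (len 10), cursors c1@6 c2@10, authorship .1.11.2.22

Answer: dkezmbkizm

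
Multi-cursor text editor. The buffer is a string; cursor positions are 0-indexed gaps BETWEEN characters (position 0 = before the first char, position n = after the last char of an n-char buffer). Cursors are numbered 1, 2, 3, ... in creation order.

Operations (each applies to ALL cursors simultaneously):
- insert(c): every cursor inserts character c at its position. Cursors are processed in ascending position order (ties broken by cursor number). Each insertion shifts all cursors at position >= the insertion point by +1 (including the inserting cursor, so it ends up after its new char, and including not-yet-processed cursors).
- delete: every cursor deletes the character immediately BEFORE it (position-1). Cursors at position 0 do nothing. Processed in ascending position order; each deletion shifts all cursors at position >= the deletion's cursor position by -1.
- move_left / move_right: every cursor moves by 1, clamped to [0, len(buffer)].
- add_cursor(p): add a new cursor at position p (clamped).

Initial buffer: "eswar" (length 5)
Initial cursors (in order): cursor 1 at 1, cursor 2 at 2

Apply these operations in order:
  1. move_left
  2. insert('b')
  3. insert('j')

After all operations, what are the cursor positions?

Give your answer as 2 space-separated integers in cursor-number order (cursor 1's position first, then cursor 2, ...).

Answer: 2 5

Derivation:
After op 1 (move_left): buffer="eswar" (len 5), cursors c1@0 c2@1, authorship .....
After op 2 (insert('b')): buffer="bebswar" (len 7), cursors c1@1 c2@3, authorship 1.2....
After op 3 (insert('j')): buffer="bjebjswar" (len 9), cursors c1@2 c2@5, authorship 11.22....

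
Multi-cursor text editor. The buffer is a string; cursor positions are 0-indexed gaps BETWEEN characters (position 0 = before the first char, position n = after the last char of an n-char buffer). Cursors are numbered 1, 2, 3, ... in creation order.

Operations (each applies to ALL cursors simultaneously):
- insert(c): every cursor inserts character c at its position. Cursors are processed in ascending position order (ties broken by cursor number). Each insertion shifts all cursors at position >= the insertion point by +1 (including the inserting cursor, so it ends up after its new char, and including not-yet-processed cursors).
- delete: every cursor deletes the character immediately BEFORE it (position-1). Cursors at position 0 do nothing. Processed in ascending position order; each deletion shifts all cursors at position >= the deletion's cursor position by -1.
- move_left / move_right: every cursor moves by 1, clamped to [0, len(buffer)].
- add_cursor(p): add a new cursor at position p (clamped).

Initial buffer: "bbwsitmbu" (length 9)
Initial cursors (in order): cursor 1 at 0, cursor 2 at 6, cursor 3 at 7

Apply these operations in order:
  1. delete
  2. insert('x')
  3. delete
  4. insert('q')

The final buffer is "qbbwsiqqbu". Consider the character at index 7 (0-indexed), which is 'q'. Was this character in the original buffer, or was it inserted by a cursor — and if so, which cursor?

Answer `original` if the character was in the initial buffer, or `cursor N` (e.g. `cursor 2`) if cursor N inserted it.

Answer: cursor 3

Derivation:
After op 1 (delete): buffer="bbwsibu" (len 7), cursors c1@0 c2@5 c3@5, authorship .......
After op 2 (insert('x')): buffer="xbbwsixxbu" (len 10), cursors c1@1 c2@8 c3@8, authorship 1.....23..
After op 3 (delete): buffer="bbwsibu" (len 7), cursors c1@0 c2@5 c3@5, authorship .......
After op 4 (insert('q')): buffer="qbbwsiqqbu" (len 10), cursors c1@1 c2@8 c3@8, authorship 1.....23..
Authorship (.=original, N=cursor N): 1 . . . . . 2 3 . .
Index 7: author = 3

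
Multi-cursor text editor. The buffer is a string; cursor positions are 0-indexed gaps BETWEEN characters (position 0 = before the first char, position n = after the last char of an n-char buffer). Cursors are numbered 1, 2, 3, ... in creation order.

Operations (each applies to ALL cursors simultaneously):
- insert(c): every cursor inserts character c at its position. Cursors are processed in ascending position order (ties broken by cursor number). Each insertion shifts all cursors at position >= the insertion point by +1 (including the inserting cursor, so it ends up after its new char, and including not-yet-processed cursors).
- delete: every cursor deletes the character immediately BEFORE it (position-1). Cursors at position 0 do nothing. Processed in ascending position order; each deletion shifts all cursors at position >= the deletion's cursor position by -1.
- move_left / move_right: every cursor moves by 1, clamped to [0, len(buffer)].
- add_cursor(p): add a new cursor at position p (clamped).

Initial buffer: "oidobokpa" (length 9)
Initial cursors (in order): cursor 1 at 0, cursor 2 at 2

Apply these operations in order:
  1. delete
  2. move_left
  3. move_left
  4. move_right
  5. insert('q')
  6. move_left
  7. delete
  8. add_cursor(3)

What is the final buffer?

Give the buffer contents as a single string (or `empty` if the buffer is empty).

After op 1 (delete): buffer="odobokpa" (len 8), cursors c1@0 c2@1, authorship ........
After op 2 (move_left): buffer="odobokpa" (len 8), cursors c1@0 c2@0, authorship ........
After op 3 (move_left): buffer="odobokpa" (len 8), cursors c1@0 c2@0, authorship ........
After op 4 (move_right): buffer="odobokpa" (len 8), cursors c1@1 c2@1, authorship ........
After op 5 (insert('q')): buffer="oqqdobokpa" (len 10), cursors c1@3 c2@3, authorship .12.......
After op 6 (move_left): buffer="oqqdobokpa" (len 10), cursors c1@2 c2@2, authorship .12.......
After op 7 (delete): buffer="qdobokpa" (len 8), cursors c1@0 c2@0, authorship 2.......
After op 8 (add_cursor(3)): buffer="qdobokpa" (len 8), cursors c1@0 c2@0 c3@3, authorship 2.......

Answer: qdobokpa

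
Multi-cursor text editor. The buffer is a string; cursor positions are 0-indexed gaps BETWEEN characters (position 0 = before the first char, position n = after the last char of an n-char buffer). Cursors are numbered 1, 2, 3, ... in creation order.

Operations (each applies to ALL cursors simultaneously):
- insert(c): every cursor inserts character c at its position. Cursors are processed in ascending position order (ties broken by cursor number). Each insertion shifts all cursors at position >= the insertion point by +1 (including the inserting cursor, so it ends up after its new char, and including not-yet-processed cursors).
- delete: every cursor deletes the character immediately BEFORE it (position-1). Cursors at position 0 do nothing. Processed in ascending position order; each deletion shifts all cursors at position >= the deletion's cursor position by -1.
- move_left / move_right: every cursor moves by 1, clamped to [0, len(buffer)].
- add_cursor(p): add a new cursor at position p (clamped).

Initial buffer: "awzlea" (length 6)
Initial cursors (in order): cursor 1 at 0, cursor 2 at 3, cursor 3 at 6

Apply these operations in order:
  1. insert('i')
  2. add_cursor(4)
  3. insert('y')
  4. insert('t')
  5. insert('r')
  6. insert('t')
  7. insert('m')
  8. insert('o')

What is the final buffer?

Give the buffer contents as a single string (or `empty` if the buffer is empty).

Answer: iytrtmoawzytrtmoiytrtmoleaiytrtmo

Derivation:
After op 1 (insert('i')): buffer="iawzileai" (len 9), cursors c1@1 c2@5 c3@9, authorship 1...2...3
After op 2 (add_cursor(4)): buffer="iawzileai" (len 9), cursors c1@1 c4@4 c2@5 c3@9, authorship 1...2...3
After op 3 (insert('y')): buffer="iyawzyiyleaiy" (len 13), cursors c1@2 c4@6 c2@8 c3@13, authorship 11...422...33
After op 4 (insert('t')): buffer="iytawzytiytleaiyt" (len 17), cursors c1@3 c4@8 c2@11 c3@17, authorship 111...44222...333
After op 5 (insert('r')): buffer="iytrawzytriytrleaiytr" (len 21), cursors c1@4 c4@10 c2@14 c3@21, authorship 1111...4442222...3333
After op 6 (insert('t')): buffer="iytrtawzytrtiytrtleaiytrt" (len 25), cursors c1@5 c4@12 c2@17 c3@25, authorship 11111...444422222...33333
After op 7 (insert('m')): buffer="iytrtmawzytrtmiytrtmleaiytrtm" (len 29), cursors c1@6 c4@14 c2@20 c3@29, authorship 111111...44444222222...333333
After op 8 (insert('o')): buffer="iytrtmoawzytrtmoiytrtmoleaiytrtmo" (len 33), cursors c1@7 c4@16 c2@23 c3@33, authorship 1111111...4444442222222...3333333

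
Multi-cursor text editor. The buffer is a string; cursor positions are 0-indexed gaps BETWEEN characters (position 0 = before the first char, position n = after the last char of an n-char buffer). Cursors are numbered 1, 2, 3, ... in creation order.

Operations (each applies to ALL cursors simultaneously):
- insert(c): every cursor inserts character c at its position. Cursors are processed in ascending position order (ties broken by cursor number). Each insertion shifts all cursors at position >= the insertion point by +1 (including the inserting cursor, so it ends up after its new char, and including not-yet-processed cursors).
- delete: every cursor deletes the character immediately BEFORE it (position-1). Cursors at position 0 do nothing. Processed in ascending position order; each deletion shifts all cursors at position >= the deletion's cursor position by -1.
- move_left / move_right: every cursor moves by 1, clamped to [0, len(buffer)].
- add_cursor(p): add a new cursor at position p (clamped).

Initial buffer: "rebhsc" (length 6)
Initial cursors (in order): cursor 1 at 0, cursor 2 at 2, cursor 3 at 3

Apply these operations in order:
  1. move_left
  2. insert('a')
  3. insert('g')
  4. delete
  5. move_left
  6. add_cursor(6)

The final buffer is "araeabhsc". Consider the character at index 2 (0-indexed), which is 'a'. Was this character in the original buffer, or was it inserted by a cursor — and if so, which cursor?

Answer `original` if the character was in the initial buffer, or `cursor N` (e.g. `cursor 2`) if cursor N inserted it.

After op 1 (move_left): buffer="rebhsc" (len 6), cursors c1@0 c2@1 c3@2, authorship ......
After op 2 (insert('a')): buffer="araeabhsc" (len 9), cursors c1@1 c2@3 c3@5, authorship 1.2.3....
After op 3 (insert('g')): buffer="agrageagbhsc" (len 12), cursors c1@2 c2@5 c3@8, authorship 11.22.33....
After op 4 (delete): buffer="araeabhsc" (len 9), cursors c1@1 c2@3 c3@5, authorship 1.2.3....
After op 5 (move_left): buffer="araeabhsc" (len 9), cursors c1@0 c2@2 c3@4, authorship 1.2.3....
After op 6 (add_cursor(6)): buffer="araeabhsc" (len 9), cursors c1@0 c2@2 c3@4 c4@6, authorship 1.2.3....
Authorship (.=original, N=cursor N): 1 . 2 . 3 . . . .
Index 2: author = 2

Answer: cursor 2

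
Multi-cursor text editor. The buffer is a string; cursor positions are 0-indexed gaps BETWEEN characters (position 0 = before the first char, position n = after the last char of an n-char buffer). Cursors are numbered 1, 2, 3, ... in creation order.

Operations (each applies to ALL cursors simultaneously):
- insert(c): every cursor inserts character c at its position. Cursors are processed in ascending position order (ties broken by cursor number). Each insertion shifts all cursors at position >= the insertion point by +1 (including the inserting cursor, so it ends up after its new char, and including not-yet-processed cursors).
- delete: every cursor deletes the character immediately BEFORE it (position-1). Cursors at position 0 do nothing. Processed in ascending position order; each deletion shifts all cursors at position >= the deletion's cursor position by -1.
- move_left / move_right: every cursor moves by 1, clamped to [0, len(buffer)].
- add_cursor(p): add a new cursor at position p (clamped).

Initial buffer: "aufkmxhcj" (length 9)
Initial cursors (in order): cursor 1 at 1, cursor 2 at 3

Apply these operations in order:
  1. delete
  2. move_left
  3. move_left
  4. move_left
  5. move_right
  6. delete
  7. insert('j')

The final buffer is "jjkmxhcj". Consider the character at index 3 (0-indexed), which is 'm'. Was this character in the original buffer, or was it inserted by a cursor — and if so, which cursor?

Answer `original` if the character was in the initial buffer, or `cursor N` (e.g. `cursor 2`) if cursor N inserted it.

Answer: original

Derivation:
After op 1 (delete): buffer="ukmxhcj" (len 7), cursors c1@0 c2@1, authorship .......
After op 2 (move_left): buffer="ukmxhcj" (len 7), cursors c1@0 c2@0, authorship .......
After op 3 (move_left): buffer="ukmxhcj" (len 7), cursors c1@0 c2@0, authorship .......
After op 4 (move_left): buffer="ukmxhcj" (len 7), cursors c1@0 c2@0, authorship .......
After op 5 (move_right): buffer="ukmxhcj" (len 7), cursors c1@1 c2@1, authorship .......
After op 6 (delete): buffer="kmxhcj" (len 6), cursors c1@0 c2@0, authorship ......
After op 7 (insert('j')): buffer="jjkmxhcj" (len 8), cursors c1@2 c2@2, authorship 12......
Authorship (.=original, N=cursor N): 1 2 . . . . . .
Index 3: author = original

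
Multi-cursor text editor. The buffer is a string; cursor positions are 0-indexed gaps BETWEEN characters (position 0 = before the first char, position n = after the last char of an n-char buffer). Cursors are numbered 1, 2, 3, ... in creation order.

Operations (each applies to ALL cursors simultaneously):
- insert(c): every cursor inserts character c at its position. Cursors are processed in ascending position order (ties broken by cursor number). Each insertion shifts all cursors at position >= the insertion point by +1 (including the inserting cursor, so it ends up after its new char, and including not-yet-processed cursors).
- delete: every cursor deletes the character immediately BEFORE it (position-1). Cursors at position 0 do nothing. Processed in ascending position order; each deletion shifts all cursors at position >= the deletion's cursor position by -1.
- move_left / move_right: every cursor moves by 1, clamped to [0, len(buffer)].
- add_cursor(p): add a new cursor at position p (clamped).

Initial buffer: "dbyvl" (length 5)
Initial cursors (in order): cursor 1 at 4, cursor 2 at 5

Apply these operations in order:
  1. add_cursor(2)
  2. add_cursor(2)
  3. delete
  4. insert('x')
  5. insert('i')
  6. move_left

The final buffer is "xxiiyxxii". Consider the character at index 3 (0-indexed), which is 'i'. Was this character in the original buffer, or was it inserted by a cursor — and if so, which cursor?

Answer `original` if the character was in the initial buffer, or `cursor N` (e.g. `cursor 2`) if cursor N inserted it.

Answer: cursor 4

Derivation:
After op 1 (add_cursor(2)): buffer="dbyvl" (len 5), cursors c3@2 c1@4 c2@5, authorship .....
After op 2 (add_cursor(2)): buffer="dbyvl" (len 5), cursors c3@2 c4@2 c1@4 c2@5, authorship .....
After op 3 (delete): buffer="y" (len 1), cursors c3@0 c4@0 c1@1 c2@1, authorship .
After op 4 (insert('x')): buffer="xxyxx" (len 5), cursors c3@2 c4@2 c1@5 c2@5, authorship 34.12
After op 5 (insert('i')): buffer="xxiiyxxii" (len 9), cursors c3@4 c4@4 c1@9 c2@9, authorship 3434.1212
After op 6 (move_left): buffer="xxiiyxxii" (len 9), cursors c3@3 c4@3 c1@8 c2@8, authorship 3434.1212
Authorship (.=original, N=cursor N): 3 4 3 4 . 1 2 1 2
Index 3: author = 4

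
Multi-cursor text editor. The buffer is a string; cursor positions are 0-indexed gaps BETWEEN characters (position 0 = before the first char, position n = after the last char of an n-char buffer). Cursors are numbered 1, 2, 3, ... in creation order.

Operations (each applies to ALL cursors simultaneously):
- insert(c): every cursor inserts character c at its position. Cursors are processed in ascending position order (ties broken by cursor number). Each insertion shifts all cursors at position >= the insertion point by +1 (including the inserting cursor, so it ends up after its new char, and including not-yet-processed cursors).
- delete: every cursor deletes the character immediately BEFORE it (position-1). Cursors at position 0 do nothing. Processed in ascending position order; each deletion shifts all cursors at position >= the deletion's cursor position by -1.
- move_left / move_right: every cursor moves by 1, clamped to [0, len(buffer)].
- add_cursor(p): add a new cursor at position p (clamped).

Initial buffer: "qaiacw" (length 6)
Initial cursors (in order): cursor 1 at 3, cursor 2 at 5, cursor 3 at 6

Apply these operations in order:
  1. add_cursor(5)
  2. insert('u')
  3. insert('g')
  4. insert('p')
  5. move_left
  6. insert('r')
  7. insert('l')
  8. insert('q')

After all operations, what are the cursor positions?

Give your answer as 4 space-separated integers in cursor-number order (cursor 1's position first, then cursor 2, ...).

After op 1 (add_cursor(5)): buffer="qaiacw" (len 6), cursors c1@3 c2@5 c4@5 c3@6, authorship ......
After op 2 (insert('u')): buffer="qaiuacuuwu" (len 10), cursors c1@4 c2@8 c4@8 c3@10, authorship ...1..24.3
After op 3 (insert('g')): buffer="qaiugacuuggwug" (len 14), cursors c1@5 c2@11 c4@11 c3@14, authorship ...11..2424.33
After op 4 (insert('p')): buffer="qaiugpacuuggppwugp" (len 18), cursors c1@6 c2@14 c4@14 c3@18, authorship ...111..242424.333
After op 5 (move_left): buffer="qaiugpacuuggppwugp" (len 18), cursors c1@5 c2@13 c4@13 c3@17, authorship ...111..242424.333
After op 6 (insert('r')): buffer="qaiugrpacuuggprrpwugrp" (len 22), cursors c1@6 c2@16 c4@16 c3@21, authorship ...1111..24242244.3333
After op 7 (insert('l')): buffer="qaiugrlpacuuggprrllpwugrlp" (len 26), cursors c1@7 c2@19 c4@19 c3@25, authorship ...11111..2424224244.33333
After op 8 (insert('q')): buffer="qaiugrlqpacuuggprrllqqpwugrlqp" (len 30), cursors c1@8 c2@22 c4@22 c3@29, authorship ...111111..242422424244.333333

Answer: 8 22 29 22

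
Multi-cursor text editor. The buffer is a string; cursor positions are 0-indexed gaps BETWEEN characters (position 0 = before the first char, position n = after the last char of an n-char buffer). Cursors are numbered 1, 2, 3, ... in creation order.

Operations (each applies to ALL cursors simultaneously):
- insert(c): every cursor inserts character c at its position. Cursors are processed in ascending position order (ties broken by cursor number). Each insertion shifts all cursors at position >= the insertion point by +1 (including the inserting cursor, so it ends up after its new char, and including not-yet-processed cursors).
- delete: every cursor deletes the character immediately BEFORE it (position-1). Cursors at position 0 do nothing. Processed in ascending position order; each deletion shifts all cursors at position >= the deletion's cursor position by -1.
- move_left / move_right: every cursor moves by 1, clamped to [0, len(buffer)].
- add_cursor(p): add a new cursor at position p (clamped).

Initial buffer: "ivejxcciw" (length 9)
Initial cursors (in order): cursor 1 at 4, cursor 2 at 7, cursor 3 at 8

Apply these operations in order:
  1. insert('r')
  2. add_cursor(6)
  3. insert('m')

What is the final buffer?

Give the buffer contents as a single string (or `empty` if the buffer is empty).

After op 1 (insert('r')): buffer="ivejrxccrirw" (len 12), cursors c1@5 c2@9 c3@11, authorship ....1...2.3.
After op 2 (add_cursor(6)): buffer="ivejrxccrirw" (len 12), cursors c1@5 c4@6 c2@9 c3@11, authorship ....1...2.3.
After op 3 (insert('m')): buffer="ivejrmxmccrmirmw" (len 16), cursors c1@6 c4@8 c2@12 c3@15, authorship ....11.4..22.33.

Answer: ivejrmxmccrmirmw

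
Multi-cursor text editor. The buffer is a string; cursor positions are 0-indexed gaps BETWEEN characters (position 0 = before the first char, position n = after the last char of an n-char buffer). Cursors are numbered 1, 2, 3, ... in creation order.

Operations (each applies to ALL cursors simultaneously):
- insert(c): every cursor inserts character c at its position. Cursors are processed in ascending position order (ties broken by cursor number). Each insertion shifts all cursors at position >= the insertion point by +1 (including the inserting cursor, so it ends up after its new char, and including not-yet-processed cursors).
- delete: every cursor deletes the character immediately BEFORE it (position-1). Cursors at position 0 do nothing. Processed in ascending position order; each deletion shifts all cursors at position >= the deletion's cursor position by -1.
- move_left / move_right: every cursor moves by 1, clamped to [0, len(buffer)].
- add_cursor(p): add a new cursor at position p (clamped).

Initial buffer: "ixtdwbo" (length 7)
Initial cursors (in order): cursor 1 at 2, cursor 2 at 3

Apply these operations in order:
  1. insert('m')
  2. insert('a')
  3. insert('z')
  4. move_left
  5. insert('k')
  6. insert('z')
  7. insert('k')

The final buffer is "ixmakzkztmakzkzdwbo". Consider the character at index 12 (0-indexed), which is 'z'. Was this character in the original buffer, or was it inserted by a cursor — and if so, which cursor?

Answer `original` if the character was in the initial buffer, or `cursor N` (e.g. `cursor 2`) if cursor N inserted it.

Answer: cursor 2

Derivation:
After op 1 (insert('m')): buffer="ixmtmdwbo" (len 9), cursors c1@3 c2@5, authorship ..1.2....
After op 2 (insert('a')): buffer="ixmatmadwbo" (len 11), cursors c1@4 c2@7, authorship ..11.22....
After op 3 (insert('z')): buffer="ixmaztmazdwbo" (len 13), cursors c1@5 c2@9, authorship ..111.222....
After op 4 (move_left): buffer="ixmaztmazdwbo" (len 13), cursors c1@4 c2@8, authorship ..111.222....
After op 5 (insert('k')): buffer="ixmakztmakzdwbo" (len 15), cursors c1@5 c2@10, authorship ..1111.2222....
After op 6 (insert('z')): buffer="ixmakzztmakzzdwbo" (len 17), cursors c1@6 c2@12, authorship ..11111.22222....
After op 7 (insert('k')): buffer="ixmakzkztmakzkzdwbo" (len 19), cursors c1@7 c2@14, authorship ..111111.222222....
Authorship (.=original, N=cursor N): . . 1 1 1 1 1 1 . 2 2 2 2 2 2 . . . .
Index 12: author = 2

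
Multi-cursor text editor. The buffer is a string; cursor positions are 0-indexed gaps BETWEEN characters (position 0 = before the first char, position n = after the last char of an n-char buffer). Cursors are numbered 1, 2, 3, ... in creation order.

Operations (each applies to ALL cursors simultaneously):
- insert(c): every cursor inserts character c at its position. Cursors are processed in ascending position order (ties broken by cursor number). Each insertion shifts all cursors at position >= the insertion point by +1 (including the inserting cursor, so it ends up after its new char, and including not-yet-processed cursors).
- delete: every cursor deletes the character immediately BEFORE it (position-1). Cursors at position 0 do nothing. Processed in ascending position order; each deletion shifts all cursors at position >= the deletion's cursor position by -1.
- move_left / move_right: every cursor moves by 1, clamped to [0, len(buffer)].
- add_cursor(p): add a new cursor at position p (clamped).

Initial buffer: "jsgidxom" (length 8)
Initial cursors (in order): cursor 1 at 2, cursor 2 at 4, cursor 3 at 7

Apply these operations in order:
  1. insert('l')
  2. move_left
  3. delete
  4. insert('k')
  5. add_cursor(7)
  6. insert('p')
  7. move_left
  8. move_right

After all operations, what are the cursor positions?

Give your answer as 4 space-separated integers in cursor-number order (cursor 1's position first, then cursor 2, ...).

After op 1 (insert('l')): buffer="jslgildxolm" (len 11), cursors c1@3 c2@6 c3@10, authorship ..1..2...3.
After op 2 (move_left): buffer="jslgildxolm" (len 11), cursors c1@2 c2@5 c3@9, authorship ..1..2...3.
After op 3 (delete): buffer="jlgldxlm" (len 8), cursors c1@1 c2@3 c3@6, authorship .1.2..3.
After op 4 (insert('k')): buffer="jklgkldxklm" (len 11), cursors c1@2 c2@5 c3@9, authorship .11.22..33.
After op 5 (add_cursor(7)): buffer="jklgkldxklm" (len 11), cursors c1@2 c2@5 c4@7 c3@9, authorship .11.22..33.
After op 6 (insert('p')): buffer="jkplgkpldpxkplm" (len 15), cursors c1@3 c2@7 c4@10 c3@13, authorship .111.222.4.333.
After op 7 (move_left): buffer="jkplgkpldpxkplm" (len 15), cursors c1@2 c2@6 c4@9 c3@12, authorship .111.222.4.333.
After op 8 (move_right): buffer="jkplgkpldpxkplm" (len 15), cursors c1@3 c2@7 c4@10 c3@13, authorship .111.222.4.333.

Answer: 3 7 13 10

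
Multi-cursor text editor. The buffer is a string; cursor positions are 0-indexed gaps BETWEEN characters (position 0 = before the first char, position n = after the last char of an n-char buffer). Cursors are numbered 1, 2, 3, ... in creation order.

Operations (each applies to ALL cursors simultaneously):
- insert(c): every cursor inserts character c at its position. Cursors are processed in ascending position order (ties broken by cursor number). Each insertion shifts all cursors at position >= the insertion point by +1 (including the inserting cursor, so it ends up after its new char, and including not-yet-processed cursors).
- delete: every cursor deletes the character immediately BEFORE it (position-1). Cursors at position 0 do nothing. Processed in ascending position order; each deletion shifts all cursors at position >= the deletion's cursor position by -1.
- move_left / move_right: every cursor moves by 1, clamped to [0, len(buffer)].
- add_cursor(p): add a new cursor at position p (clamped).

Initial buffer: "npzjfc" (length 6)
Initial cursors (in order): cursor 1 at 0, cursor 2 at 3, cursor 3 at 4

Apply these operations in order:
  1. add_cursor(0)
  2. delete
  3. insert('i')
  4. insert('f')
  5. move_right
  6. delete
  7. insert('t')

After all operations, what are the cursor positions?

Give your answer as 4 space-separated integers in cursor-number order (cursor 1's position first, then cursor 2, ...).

After op 1 (add_cursor(0)): buffer="npzjfc" (len 6), cursors c1@0 c4@0 c2@3 c3@4, authorship ......
After op 2 (delete): buffer="npfc" (len 4), cursors c1@0 c4@0 c2@2 c3@2, authorship ....
After op 3 (insert('i')): buffer="iinpiifc" (len 8), cursors c1@2 c4@2 c2@6 c3@6, authorship 14..23..
After op 4 (insert('f')): buffer="iiffnpiifffc" (len 12), cursors c1@4 c4@4 c2@10 c3@10, authorship 1414..2323..
After op 5 (move_right): buffer="iiffnpiifffc" (len 12), cursors c1@5 c4@5 c2@11 c3@11, authorship 1414..2323..
After op 6 (delete): buffer="iifpiifc" (len 8), cursors c1@3 c4@3 c2@7 c3@7, authorship 141.232.
After op 7 (insert('t')): buffer="iifttpiifttc" (len 12), cursors c1@5 c4@5 c2@11 c3@11, authorship 14114.23223.

Answer: 5 11 11 5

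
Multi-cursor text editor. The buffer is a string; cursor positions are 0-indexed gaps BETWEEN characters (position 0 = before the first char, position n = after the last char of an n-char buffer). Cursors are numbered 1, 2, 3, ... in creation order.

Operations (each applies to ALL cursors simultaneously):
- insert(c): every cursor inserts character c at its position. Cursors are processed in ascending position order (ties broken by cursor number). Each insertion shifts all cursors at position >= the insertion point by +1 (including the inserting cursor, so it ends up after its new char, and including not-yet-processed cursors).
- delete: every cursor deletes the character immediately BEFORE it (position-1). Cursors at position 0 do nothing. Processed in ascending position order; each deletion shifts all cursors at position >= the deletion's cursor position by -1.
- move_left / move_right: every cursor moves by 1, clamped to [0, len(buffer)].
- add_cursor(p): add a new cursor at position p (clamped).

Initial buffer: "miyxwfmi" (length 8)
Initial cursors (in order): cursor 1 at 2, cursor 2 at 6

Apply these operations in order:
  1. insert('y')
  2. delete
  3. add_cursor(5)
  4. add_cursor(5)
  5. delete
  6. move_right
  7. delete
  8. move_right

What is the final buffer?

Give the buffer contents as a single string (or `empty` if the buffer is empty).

After op 1 (insert('y')): buffer="miyyxwfymi" (len 10), cursors c1@3 c2@8, authorship ..1....2..
After op 2 (delete): buffer="miyxwfmi" (len 8), cursors c1@2 c2@6, authorship ........
After op 3 (add_cursor(5)): buffer="miyxwfmi" (len 8), cursors c1@2 c3@5 c2@6, authorship ........
After op 4 (add_cursor(5)): buffer="miyxwfmi" (len 8), cursors c1@2 c3@5 c4@5 c2@6, authorship ........
After op 5 (delete): buffer="mymi" (len 4), cursors c1@1 c2@2 c3@2 c4@2, authorship ....
After op 6 (move_right): buffer="mymi" (len 4), cursors c1@2 c2@3 c3@3 c4@3, authorship ....
After op 7 (delete): buffer="i" (len 1), cursors c1@0 c2@0 c3@0 c4@0, authorship .
After op 8 (move_right): buffer="i" (len 1), cursors c1@1 c2@1 c3@1 c4@1, authorship .

Answer: i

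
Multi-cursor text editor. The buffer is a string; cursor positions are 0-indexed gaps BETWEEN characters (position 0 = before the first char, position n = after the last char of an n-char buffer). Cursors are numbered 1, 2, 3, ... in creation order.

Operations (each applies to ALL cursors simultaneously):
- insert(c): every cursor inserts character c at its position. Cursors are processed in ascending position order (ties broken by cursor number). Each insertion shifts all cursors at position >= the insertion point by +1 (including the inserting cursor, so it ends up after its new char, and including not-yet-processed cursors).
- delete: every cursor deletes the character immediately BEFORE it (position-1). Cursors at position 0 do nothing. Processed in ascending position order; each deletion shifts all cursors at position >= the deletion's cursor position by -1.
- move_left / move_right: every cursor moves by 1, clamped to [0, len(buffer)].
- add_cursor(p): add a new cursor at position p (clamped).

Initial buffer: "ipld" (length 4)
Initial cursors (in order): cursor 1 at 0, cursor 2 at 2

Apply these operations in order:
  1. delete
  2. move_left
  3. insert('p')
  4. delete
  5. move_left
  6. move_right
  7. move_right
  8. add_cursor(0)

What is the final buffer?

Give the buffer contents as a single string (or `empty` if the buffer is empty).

Answer: ild

Derivation:
After op 1 (delete): buffer="ild" (len 3), cursors c1@0 c2@1, authorship ...
After op 2 (move_left): buffer="ild" (len 3), cursors c1@0 c2@0, authorship ...
After op 3 (insert('p')): buffer="ppild" (len 5), cursors c1@2 c2@2, authorship 12...
After op 4 (delete): buffer="ild" (len 3), cursors c1@0 c2@0, authorship ...
After op 5 (move_left): buffer="ild" (len 3), cursors c1@0 c2@0, authorship ...
After op 6 (move_right): buffer="ild" (len 3), cursors c1@1 c2@1, authorship ...
After op 7 (move_right): buffer="ild" (len 3), cursors c1@2 c2@2, authorship ...
After op 8 (add_cursor(0)): buffer="ild" (len 3), cursors c3@0 c1@2 c2@2, authorship ...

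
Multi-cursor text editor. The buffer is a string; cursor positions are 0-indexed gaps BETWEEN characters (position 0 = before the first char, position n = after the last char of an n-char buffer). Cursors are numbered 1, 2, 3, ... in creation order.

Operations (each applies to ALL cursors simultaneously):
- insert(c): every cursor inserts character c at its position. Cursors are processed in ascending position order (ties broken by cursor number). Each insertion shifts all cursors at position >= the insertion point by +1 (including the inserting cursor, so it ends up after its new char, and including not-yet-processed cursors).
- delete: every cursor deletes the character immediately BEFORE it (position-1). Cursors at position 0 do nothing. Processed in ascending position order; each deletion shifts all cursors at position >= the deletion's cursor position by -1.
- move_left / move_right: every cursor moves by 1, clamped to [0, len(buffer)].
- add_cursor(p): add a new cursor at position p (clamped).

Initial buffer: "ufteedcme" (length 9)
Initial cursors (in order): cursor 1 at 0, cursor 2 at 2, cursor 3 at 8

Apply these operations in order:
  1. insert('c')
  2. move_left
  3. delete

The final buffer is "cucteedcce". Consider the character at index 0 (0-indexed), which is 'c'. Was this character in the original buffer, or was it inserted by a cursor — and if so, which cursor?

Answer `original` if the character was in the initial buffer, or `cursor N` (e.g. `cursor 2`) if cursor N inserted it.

Answer: cursor 1

Derivation:
After op 1 (insert('c')): buffer="cufcteedcmce" (len 12), cursors c1@1 c2@4 c3@11, authorship 1..2......3.
After op 2 (move_left): buffer="cufcteedcmce" (len 12), cursors c1@0 c2@3 c3@10, authorship 1..2......3.
After op 3 (delete): buffer="cucteedcce" (len 10), cursors c1@0 c2@2 c3@8, authorship 1.2.....3.
Authorship (.=original, N=cursor N): 1 . 2 . . . . . 3 .
Index 0: author = 1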